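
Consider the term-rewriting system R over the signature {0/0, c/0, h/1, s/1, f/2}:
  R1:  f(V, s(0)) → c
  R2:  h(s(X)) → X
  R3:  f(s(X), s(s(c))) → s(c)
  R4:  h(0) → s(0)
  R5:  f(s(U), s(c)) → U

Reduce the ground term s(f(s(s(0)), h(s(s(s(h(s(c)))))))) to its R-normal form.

s(s(c))

1. s(f(s(s(0)), h(s(s(s(h(s(c))))))))  →  s(f(s(s(0)), s(s(h(s(c))))))   [R2 at 1.2]
2. s(f(s(s(0)), s(s(h(s(c))))))  →  s(f(s(s(0)), s(s(c))))   [R2 at 1.2.1.1]
3. s(f(s(s(0)), s(s(c))))  →  s(s(c))   [R3 at 1]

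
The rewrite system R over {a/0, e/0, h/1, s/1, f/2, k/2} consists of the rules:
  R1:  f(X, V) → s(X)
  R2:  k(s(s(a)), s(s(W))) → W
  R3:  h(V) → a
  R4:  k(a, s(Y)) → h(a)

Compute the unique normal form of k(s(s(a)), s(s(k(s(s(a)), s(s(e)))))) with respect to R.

e

1. k(s(s(a)), s(s(k(s(s(a)), s(s(e))))))  →  k(s(s(a)), s(s(e)))   [R2 at ε]
2. k(s(s(a)), s(s(e)))  →  e   [R2 at ε]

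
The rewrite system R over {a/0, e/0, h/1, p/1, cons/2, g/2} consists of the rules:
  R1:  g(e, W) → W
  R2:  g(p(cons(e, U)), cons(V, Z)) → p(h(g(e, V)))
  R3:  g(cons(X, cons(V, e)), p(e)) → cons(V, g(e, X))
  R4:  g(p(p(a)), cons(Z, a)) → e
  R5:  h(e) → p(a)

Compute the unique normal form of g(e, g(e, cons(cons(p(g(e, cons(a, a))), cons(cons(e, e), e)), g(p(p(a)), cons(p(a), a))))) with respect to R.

1. g(e, g(e, cons(cons(p(g(e, cons(a, a))), cons(cons(e, e), e)), g(p(p(a)), cons(p(a), a)))))  →  g(e, cons(cons(p(g(e, cons(a, a))), cons(cons(e, e), e)), g(p(p(a)), cons(p(a), a))))   [R1 at ε]
2. g(e, cons(cons(p(g(e, cons(a, a))), cons(cons(e, e), e)), g(p(p(a)), cons(p(a), a))))  →  cons(cons(p(g(e, cons(a, a))), cons(cons(e, e), e)), g(p(p(a)), cons(p(a), a)))   [R1 at ε]
3. cons(cons(p(g(e, cons(a, a))), cons(cons(e, e), e)), g(p(p(a)), cons(p(a), a)))  →  cons(cons(p(cons(a, a)), cons(cons(e, e), e)), g(p(p(a)), cons(p(a), a)))   [R1 at 1.1.1]
4. cons(cons(p(cons(a, a)), cons(cons(e, e), e)), g(p(p(a)), cons(p(a), a)))  →  cons(cons(p(cons(a, a)), cons(cons(e, e), e)), e)   [R4 at 2]

cons(cons(p(cons(a, a)), cons(cons(e, e), e)), e)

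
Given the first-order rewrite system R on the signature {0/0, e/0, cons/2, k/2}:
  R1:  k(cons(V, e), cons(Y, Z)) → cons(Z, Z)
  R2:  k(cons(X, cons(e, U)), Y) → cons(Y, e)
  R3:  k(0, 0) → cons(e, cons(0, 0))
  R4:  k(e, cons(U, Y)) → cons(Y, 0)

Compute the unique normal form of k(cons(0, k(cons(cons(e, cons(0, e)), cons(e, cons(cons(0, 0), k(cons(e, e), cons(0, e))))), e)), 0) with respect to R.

1. k(cons(0, k(cons(cons(e, cons(0, e)), cons(e, cons(cons(0, 0), k(cons(e, e), cons(0, e))))), e)), 0)  →  k(cons(0, cons(e, e)), 0)   [R2 at 1.2]
2. k(cons(0, cons(e, e)), 0)  →  cons(0, e)   [R2 at ε]

cons(0, e)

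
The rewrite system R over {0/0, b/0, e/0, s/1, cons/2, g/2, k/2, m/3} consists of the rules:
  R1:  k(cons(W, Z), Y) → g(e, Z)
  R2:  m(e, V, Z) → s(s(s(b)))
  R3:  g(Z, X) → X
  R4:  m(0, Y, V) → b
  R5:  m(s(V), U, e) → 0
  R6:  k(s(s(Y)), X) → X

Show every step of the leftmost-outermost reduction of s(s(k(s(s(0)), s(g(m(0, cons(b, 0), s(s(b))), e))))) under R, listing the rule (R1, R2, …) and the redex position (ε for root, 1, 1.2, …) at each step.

1. s(s(k(s(s(0)), s(g(m(0, cons(b, 0), s(s(b))), e)))))  →  s(s(s(g(m(0, cons(b, 0), s(s(b))), e))))   [R6 at 1.1]
2. s(s(s(g(m(0, cons(b, 0), s(s(b))), e))))  →  s(s(s(e)))   [R3 at 1.1.1]

s(s(s(e)))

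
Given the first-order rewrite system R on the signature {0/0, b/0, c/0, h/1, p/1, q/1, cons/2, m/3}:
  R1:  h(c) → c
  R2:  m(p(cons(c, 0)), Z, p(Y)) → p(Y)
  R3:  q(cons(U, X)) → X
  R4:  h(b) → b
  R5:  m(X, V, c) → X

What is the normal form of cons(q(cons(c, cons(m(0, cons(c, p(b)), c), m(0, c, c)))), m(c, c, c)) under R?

cons(cons(0, 0), c)

1. cons(q(cons(c, cons(m(0, cons(c, p(b)), c), m(0, c, c)))), m(c, c, c))  →  cons(cons(m(0, cons(c, p(b)), c), m(0, c, c)), m(c, c, c))   [R3 at 1]
2. cons(cons(m(0, cons(c, p(b)), c), m(0, c, c)), m(c, c, c))  →  cons(cons(0, m(0, c, c)), m(c, c, c))   [R5 at 1.1]
3. cons(cons(0, m(0, c, c)), m(c, c, c))  →  cons(cons(0, 0), m(c, c, c))   [R5 at 1.2]
4. cons(cons(0, 0), m(c, c, c))  →  cons(cons(0, 0), c)   [R5 at 2]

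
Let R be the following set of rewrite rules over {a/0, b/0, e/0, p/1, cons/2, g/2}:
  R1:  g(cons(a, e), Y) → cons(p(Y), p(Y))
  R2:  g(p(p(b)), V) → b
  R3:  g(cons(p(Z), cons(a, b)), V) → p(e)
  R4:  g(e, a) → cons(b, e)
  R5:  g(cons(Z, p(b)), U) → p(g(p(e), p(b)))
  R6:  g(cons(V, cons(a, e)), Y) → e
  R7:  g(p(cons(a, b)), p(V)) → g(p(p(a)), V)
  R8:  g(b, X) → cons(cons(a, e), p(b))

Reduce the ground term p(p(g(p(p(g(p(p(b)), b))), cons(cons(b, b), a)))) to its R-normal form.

1. p(p(g(p(p(g(p(p(b)), b))), cons(cons(b, b), a))))  →  p(p(g(p(p(b)), cons(cons(b, b), a))))   [R2 at 1.1.1.1.1]
2. p(p(g(p(p(b)), cons(cons(b, b), a))))  →  p(p(b))   [R2 at 1.1]

p(p(b))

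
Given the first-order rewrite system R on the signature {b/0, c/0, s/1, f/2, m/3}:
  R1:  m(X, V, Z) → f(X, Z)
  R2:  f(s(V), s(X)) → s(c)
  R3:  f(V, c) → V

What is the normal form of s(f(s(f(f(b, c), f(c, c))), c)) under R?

1. s(f(s(f(f(b, c), f(c, c))), c))  →  s(s(f(f(b, c), f(c, c))))   [R3 at 1]
2. s(s(f(f(b, c), f(c, c))))  →  s(s(f(b, f(c, c))))   [R3 at 1.1.1]
3. s(s(f(b, f(c, c))))  →  s(s(f(b, c)))   [R3 at 1.1.2]
4. s(s(f(b, c)))  →  s(s(b))   [R3 at 1.1]

s(s(b))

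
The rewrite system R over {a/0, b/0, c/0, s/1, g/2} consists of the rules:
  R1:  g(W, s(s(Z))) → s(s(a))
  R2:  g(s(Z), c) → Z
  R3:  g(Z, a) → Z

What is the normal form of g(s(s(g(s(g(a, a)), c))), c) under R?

s(a)

1. g(s(s(g(s(g(a, a)), c))), c)  →  s(g(s(g(a, a)), c))   [R2 at ε]
2. s(g(s(g(a, a)), c))  →  s(g(a, a))   [R2 at 1]
3. s(g(a, a))  →  s(a)   [R3 at 1]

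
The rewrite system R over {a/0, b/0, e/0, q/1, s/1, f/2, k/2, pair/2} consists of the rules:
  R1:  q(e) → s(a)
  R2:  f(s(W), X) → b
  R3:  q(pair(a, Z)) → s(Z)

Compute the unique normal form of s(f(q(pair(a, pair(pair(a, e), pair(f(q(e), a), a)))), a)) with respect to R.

s(b)

1. s(f(q(pair(a, pair(pair(a, e), pair(f(q(e), a), a)))), a))  →  s(f(s(pair(pair(a, e), pair(f(q(e), a), a))), a))   [R3 at 1.1]
2. s(f(s(pair(pair(a, e), pair(f(q(e), a), a))), a))  →  s(b)   [R2 at 1]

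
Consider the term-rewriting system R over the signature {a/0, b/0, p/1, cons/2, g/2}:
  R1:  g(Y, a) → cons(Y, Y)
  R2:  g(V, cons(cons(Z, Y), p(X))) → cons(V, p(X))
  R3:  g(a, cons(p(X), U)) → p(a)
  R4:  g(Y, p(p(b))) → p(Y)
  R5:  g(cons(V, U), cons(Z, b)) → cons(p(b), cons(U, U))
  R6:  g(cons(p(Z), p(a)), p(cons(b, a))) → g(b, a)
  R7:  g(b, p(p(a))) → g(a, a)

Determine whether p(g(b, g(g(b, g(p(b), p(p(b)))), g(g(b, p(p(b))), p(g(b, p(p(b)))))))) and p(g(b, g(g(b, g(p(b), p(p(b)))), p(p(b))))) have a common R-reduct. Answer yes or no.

Reduce t₁ = p(g(b, g(g(b, g(p(b), p(p(b)))), g(g(b, p(p(b))), p(g(b, p(p(b)))))))):
1. p(g(b, g(g(b, g(p(b), p(p(b)))), g(g(b, p(p(b))), p(g(b, p(p(b))))))))  →  p(g(b, g(g(b, p(p(b))), g(g(b, p(p(b))), p(g(b, p(p(b))))))))   [R4 at 1.2.1.2]
2. p(g(b, g(g(b, p(p(b))), g(g(b, p(p(b))), p(g(b, p(p(b))))))))  →  p(g(b, g(p(b), g(g(b, p(p(b))), p(g(b, p(p(b))))))))   [R4 at 1.2.1]
3. p(g(b, g(p(b), g(g(b, p(p(b))), p(g(b, p(p(b))))))))  →  p(g(b, g(p(b), g(p(b), p(g(b, p(p(b))))))))   [R4 at 1.2.2.1]
4. p(g(b, g(p(b), g(p(b), p(g(b, p(p(b))))))))  →  p(g(b, g(p(b), g(p(b), p(p(b))))))   [R4 at 1.2.2.2.1]
5. p(g(b, g(p(b), g(p(b), p(p(b))))))  →  p(g(b, g(p(b), p(p(b)))))   [R4 at 1.2.2]
6. p(g(b, g(p(b), p(p(b)))))  →  p(g(b, p(p(b))))   [R4 at 1.2]
7. p(g(b, p(p(b))))  →  p(p(b))   [R4 at 1]

Reduce t₂ = p(g(b, g(g(b, g(p(b), p(p(b)))), p(p(b))))):
1. p(g(b, g(g(b, g(p(b), p(p(b)))), p(p(b)))))  →  p(g(b, p(g(b, g(p(b), p(p(b)))))))   [R4 at 1.2]
2. p(g(b, p(g(b, g(p(b), p(p(b)))))))  →  p(g(b, p(g(b, p(p(b))))))   [R4 at 1.2.1.2]
3. p(g(b, p(g(b, p(p(b))))))  →  p(g(b, p(p(b))))   [R4 at 1.2.1]
4. p(g(b, p(p(b))))  →  p(p(b))   [R4 at 1]

yes — NF(t₁) = p(p(b)), NF(t₂) = p(p(b))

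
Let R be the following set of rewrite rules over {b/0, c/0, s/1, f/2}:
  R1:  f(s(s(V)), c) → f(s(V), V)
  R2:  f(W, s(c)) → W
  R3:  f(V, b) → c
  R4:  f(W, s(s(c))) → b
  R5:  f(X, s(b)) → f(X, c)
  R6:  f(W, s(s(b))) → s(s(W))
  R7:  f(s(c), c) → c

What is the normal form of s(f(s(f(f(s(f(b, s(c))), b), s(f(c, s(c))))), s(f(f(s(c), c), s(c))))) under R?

s(s(c))

1. s(f(s(f(f(s(f(b, s(c))), b), s(f(c, s(c))))), s(f(f(s(c), c), s(c)))))  →  s(f(s(f(c, s(f(c, s(c))))), s(f(f(s(c), c), s(c)))))   [R3 at 1.1.1.1]
2. s(f(s(f(c, s(f(c, s(c))))), s(f(f(s(c), c), s(c)))))  →  s(f(s(f(c, s(c))), s(f(f(s(c), c), s(c)))))   [R2 at 1.1.1.2.1]
3. s(f(s(f(c, s(c))), s(f(f(s(c), c), s(c)))))  →  s(f(s(c), s(f(f(s(c), c), s(c)))))   [R2 at 1.1.1]
4. s(f(s(c), s(f(f(s(c), c), s(c)))))  →  s(f(s(c), s(f(s(c), c))))   [R2 at 1.2.1]
5. s(f(s(c), s(f(s(c), c))))  →  s(f(s(c), s(c)))   [R7 at 1.2.1]
6. s(f(s(c), s(c)))  →  s(s(c))   [R2 at 1]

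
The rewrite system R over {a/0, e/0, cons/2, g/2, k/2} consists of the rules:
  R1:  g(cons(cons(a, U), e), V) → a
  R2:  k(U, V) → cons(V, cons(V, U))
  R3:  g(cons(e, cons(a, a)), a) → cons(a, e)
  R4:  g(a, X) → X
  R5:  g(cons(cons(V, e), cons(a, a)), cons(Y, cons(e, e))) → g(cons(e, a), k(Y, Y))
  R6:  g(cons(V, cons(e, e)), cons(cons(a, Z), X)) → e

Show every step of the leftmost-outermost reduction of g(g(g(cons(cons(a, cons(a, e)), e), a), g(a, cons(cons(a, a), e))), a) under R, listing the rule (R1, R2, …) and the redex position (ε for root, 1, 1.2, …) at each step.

1. g(g(g(cons(cons(a, cons(a, e)), e), a), g(a, cons(cons(a, a), e))), a)  →  g(g(a, g(a, cons(cons(a, a), e))), a)   [R1 at 1.1]
2. g(g(a, g(a, cons(cons(a, a), e))), a)  →  g(g(a, cons(cons(a, a), e)), a)   [R4 at 1]
3. g(g(a, cons(cons(a, a), e)), a)  →  g(cons(cons(a, a), e), a)   [R4 at 1]
4. g(cons(cons(a, a), e), a)  →  a   [R1 at ε]

a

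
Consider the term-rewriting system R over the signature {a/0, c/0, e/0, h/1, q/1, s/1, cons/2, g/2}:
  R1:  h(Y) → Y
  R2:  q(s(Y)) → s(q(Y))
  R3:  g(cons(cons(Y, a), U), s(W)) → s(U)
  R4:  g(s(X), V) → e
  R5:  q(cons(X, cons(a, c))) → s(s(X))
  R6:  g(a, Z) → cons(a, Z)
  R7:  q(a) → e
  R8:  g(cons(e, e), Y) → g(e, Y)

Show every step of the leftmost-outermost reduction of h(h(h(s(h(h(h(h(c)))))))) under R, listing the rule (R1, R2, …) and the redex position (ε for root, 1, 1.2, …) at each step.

1. h(h(h(s(h(h(h(h(c))))))))  →  h(h(s(h(h(h(h(c)))))))   [R1 at ε]
2. h(h(s(h(h(h(h(c)))))))  →  h(s(h(h(h(h(c))))))   [R1 at ε]
3. h(s(h(h(h(h(c))))))  →  s(h(h(h(h(c)))))   [R1 at ε]
4. s(h(h(h(h(c)))))  →  s(h(h(h(c))))   [R1 at 1]
5. s(h(h(h(c))))  →  s(h(h(c)))   [R1 at 1]
6. s(h(h(c)))  →  s(h(c))   [R1 at 1]
7. s(h(c))  →  s(c)   [R1 at 1]

s(c)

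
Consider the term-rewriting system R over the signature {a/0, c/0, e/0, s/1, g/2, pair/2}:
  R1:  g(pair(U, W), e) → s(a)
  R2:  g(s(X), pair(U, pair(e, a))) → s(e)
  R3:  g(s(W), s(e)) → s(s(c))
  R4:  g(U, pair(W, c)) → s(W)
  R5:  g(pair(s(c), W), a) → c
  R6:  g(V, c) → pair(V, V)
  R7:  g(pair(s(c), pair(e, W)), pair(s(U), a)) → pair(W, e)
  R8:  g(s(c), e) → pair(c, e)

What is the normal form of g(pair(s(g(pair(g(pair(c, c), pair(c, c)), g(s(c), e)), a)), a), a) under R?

c

1. g(pair(s(g(pair(g(pair(c, c), pair(c, c)), g(s(c), e)), a)), a), a)  →  g(pair(s(g(pair(s(c), g(s(c), e)), a)), a), a)   [R4 at 1.1.1.1.1]
2. g(pair(s(g(pair(s(c), g(s(c), e)), a)), a), a)  →  g(pair(s(c), a), a)   [R5 at 1.1.1]
3. g(pair(s(c), a), a)  →  c   [R5 at ε]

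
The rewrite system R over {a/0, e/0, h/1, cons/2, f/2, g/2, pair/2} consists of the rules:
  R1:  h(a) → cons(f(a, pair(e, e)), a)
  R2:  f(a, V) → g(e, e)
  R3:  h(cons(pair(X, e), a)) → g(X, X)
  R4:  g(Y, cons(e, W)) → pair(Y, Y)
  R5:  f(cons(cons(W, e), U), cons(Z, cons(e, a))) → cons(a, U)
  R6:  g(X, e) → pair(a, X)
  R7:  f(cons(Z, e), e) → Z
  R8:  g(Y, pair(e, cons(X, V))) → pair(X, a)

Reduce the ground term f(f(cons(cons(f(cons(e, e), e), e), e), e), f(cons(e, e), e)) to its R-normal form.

1. f(f(cons(cons(f(cons(e, e), e), e), e), e), f(cons(e, e), e))  →  f(cons(f(cons(e, e), e), e), f(cons(e, e), e))   [R7 at 1]
2. f(cons(f(cons(e, e), e), e), f(cons(e, e), e))  →  f(cons(e, e), f(cons(e, e), e))   [R7 at 1.1]
3. f(cons(e, e), f(cons(e, e), e))  →  f(cons(e, e), e)   [R7 at 2]
4. f(cons(e, e), e)  →  e   [R7 at ε]

e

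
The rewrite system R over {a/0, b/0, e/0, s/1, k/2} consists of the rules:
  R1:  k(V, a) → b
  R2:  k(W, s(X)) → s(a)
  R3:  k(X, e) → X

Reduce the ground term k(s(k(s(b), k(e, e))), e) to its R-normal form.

s(s(b))

1. k(s(k(s(b), k(e, e))), e)  →  s(k(s(b), k(e, e)))   [R3 at ε]
2. s(k(s(b), k(e, e)))  →  s(k(s(b), e))   [R3 at 1.2]
3. s(k(s(b), e))  →  s(s(b))   [R3 at 1]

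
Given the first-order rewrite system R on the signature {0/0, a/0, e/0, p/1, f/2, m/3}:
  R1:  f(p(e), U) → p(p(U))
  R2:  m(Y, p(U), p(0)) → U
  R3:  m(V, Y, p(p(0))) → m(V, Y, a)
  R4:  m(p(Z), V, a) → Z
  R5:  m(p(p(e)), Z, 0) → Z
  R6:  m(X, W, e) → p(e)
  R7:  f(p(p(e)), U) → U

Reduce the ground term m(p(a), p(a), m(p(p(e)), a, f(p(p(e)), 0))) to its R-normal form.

1. m(p(a), p(a), m(p(p(e)), a, f(p(p(e)), 0)))  →  m(p(a), p(a), m(p(p(e)), a, 0))   [R7 at 3.3]
2. m(p(a), p(a), m(p(p(e)), a, 0))  →  m(p(a), p(a), a)   [R5 at 3]
3. m(p(a), p(a), a)  →  a   [R4 at ε]

a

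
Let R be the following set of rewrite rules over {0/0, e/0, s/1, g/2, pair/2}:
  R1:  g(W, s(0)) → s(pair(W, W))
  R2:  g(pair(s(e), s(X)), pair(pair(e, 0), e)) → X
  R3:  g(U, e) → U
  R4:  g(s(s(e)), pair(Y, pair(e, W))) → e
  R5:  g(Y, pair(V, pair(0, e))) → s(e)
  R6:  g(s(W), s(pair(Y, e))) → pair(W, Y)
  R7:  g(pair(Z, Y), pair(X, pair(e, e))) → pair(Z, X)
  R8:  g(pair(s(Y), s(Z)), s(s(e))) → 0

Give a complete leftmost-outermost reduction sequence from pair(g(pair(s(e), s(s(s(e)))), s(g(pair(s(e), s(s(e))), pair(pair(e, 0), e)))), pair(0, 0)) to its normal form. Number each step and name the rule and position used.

1. pair(g(pair(s(e), s(s(s(e)))), s(g(pair(s(e), s(s(e))), pair(pair(e, 0), e)))), pair(0, 0))  →  pair(g(pair(s(e), s(s(s(e)))), s(s(e))), pair(0, 0))   [R2 at 1.2.1]
2. pair(g(pair(s(e), s(s(s(e)))), s(s(e))), pair(0, 0))  →  pair(0, pair(0, 0))   [R8 at 1]

pair(0, pair(0, 0))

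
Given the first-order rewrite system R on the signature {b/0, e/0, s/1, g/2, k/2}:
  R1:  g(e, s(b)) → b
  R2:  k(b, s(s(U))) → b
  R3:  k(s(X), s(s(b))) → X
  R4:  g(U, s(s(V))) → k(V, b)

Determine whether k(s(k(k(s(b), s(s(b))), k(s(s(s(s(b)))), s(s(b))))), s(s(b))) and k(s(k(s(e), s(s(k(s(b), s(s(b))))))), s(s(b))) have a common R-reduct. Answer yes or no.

no — NF(t₁) = b, NF(t₂) = e

Reduce t₁ = k(s(k(k(s(b), s(s(b))), k(s(s(s(s(b)))), s(s(b))))), s(s(b))):
1. k(s(k(k(s(b), s(s(b))), k(s(s(s(s(b)))), s(s(b))))), s(s(b)))  →  k(k(s(b), s(s(b))), k(s(s(s(s(b)))), s(s(b))))   [R3 at ε]
2. k(k(s(b), s(s(b))), k(s(s(s(s(b)))), s(s(b))))  →  k(b, k(s(s(s(s(b)))), s(s(b))))   [R3 at 1]
3. k(b, k(s(s(s(s(b)))), s(s(b))))  →  k(b, s(s(s(b))))   [R3 at 2]
4. k(b, s(s(s(b))))  →  b   [R2 at ε]

Reduce t₂ = k(s(k(s(e), s(s(k(s(b), s(s(b))))))), s(s(b))):
1. k(s(k(s(e), s(s(k(s(b), s(s(b))))))), s(s(b)))  →  k(s(e), s(s(k(s(b), s(s(b))))))   [R3 at ε]
2. k(s(e), s(s(k(s(b), s(s(b))))))  →  k(s(e), s(s(b)))   [R3 at 2.1.1]
3. k(s(e), s(s(b)))  →  e   [R3 at ε]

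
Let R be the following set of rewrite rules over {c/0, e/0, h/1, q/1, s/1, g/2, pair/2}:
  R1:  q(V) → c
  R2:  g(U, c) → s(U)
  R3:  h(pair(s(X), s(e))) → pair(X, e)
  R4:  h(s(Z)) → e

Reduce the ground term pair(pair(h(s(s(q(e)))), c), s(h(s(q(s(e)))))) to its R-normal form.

pair(pair(e, c), s(e))

1. pair(pair(h(s(s(q(e)))), c), s(h(s(q(s(e))))))  →  pair(pair(e, c), s(h(s(q(s(e))))))   [R4 at 1.1]
2. pair(pair(e, c), s(h(s(q(s(e))))))  →  pair(pair(e, c), s(e))   [R4 at 2.1]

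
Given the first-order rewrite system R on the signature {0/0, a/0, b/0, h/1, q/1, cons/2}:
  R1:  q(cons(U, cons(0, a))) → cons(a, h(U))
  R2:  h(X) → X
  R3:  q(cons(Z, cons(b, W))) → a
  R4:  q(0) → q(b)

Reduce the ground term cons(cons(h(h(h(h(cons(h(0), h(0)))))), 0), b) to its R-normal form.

cons(cons(cons(0, 0), 0), b)

1. cons(cons(h(h(h(h(cons(h(0), h(0)))))), 0), b)  →  cons(cons(h(h(h(cons(h(0), h(0))))), 0), b)   [R2 at 1.1]
2. cons(cons(h(h(h(cons(h(0), h(0))))), 0), b)  →  cons(cons(h(h(cons(h(0), h(0)))), 0), b)   [R2 at 1.1]
3. cons(cons(h(h(cons(h(0), h(0)))), 0), b)  →  cons(cons(h(cons(h(0), h(0))), 0), b)   [R2 at 1.1]
4. cons(cons(h(cons(h(0), h(0))), 0), b)  →  cons(cons(cons(h(0), h(0)), 0), b)   [R2 at 1.1]
5. cons(cons(cons(h(0), h(0)), 0), b)  →  cons(cons(cons(0, h(0)), 0), b)   [R2 at 1.1.1]
6. cons(cons(cons(0, h(0)), 0), b)  →  cons(cons(cons(0, 0), 0), b)   [R2 at 1.1.2]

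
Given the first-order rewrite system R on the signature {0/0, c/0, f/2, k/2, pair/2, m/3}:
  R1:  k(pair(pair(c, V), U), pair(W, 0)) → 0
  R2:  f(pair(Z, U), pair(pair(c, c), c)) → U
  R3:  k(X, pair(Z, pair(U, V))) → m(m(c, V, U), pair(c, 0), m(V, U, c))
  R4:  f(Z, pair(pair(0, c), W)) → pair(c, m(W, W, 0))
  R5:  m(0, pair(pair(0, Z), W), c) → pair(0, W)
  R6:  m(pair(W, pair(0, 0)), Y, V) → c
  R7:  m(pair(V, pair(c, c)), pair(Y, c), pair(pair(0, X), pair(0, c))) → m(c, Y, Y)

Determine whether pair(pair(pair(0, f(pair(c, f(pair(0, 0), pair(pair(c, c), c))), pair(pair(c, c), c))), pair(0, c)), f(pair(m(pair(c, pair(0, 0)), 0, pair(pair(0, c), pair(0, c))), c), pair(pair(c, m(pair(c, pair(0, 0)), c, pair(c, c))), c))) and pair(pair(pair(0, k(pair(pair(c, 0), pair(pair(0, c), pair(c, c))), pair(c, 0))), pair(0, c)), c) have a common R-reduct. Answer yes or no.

yes — NF(t₁) = pair(pair(pair(0, 0), pair(0, c)), c), NF(t₂) = pair(pair(pair(0, 0), pair(0, c)), c)

Reduce t₁ = pair(pair(pair(0, f(pair(c, f(pair(0, 0), pair(pair(c, c), c))), pair(pair(c, c), c))), pair(0, c)), f(pair(m(pair(c, pair(0, 0)), 0, pair(pair(0, c), pair(0, c))), c), pair(pair(c, m(pair(c, pair(0, 0)), c, pair(c, c))), c))):
1. pair(pair(pair(0, f(pair(c, f(pair(0, 0), pair(pair(c, c), c))), pair(pair(c, c), c))), pair(0, c)), f(pair(m(pair(c, pair(0, 0)), 0, pair(pair(0, c), pair(0, c))), c), pair(pair(c, m(pair(c, pair(0, 0)), c, pair(c, c))), c)))  →  pair(pair(pair(0, f(pair(0, 0), pair(pair(c, c), c))), pair(0, c)), f(pair(m(pair(c, pair(0, 0)), 0, pair(pair(0, c), pair(0, c))), c), pair(pair(c, m(pair(c, pair(0, 0)), c, pair(c, c))), c)))   [R2 at 1.1.2]
2. pair(pair(pair(0, f(pair(0, 0), pair(pair(c, c), c))), pair(0, c)), f(pair(m(pair(c, pair(0, 0)), 0, pair(pair(0, c), pair(0, c))), c), pair(pair(c, m(pair(c, pair(0, 0)), c, pair(c, c))), c)))  →  pair(pair(pair(0, 0), pair(0, c)), f(pair(m(pair(c, pair(0, 0)), 0, pair(pair(0, c), pair(0, c))), c), pair(pair(c, m(pair(c, pair(0, 0)), c, pair(c, c))), c)))   [R2 at 1.1.2]
3. pair(pair(pair(0, 0), pair(0, c)), f(pair(m(pair(c, pair(0, 0)), 0, pair(pair(0, c), pair(0, c))), c), pair(pair(c, m(pair(c, pair(0, 0)), c, pair(c, c))), c)))  →  pair(pair(pair(0, 0), pair(0, c)), f(pair(c, c), pair(pair(c, m(pair(c, pair(0, 0)), c, pair(c, c))), c)))   [R6 at 2.1.1]
4. pair(pair(pair(0, 0), pair(0, c)), f(pair(c, c), pair(pair(c, m(pair(c, pair(0, 0)), c, pair(c, c))), c)))  →  pair(pair(pair(0, 0), pair(0, c)), f(pair(c, c), pair(pair(c, c), c)))   [R6 at 2.2.1.2]
5. pair(pair(pair(0, 0), pair(0, c)), f(pair(c, c), pair(pair(c, c), c)))  →  pair(pair(pair(0, 0), pair(0, c)), c)   [R2 at 2]

Reduce t₂ = pair(pair(pair(0, k(pair(pair(c, 0), pair(pair(0, c), pair(c, c))), pair(c, 0))), pair(0, c)), c):
1. pair(pair(pair(0, k(pair(pair(c, 0), pair(pair(0, c), pair(c, c))), pair(c, 0))), pair(0, c)), c)  →  pair(pair(pair(0, 0), pair(0, c)), c)   [R1 at 1.1.2]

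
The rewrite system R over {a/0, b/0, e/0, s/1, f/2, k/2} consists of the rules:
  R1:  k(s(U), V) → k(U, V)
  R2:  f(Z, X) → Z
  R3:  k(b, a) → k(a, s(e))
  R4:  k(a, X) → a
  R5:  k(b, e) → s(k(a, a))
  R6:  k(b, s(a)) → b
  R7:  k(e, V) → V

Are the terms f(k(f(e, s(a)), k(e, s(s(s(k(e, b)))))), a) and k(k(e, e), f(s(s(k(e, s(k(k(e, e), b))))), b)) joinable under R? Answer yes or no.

yes — NF(t₁) = s(s(s(b))), NF(t₂) = s(s(s(b)))

Reduce t₁ = f(k(f(e, s(a)), k(e, s(s(s(k(e, b)))))), a):
1. f(k(f(e, s(a)), k(e, s(s(s(k(e, b)))))), a)  →  k(f(e, s(a)), k(e, s(s(s(k(e, b))))))   [R2 at ε]
2. k(f(e, s(a)), k(e, s(s(s(k(e, b))))))  →  k(e, k(e, s(s(s(k(e, b))))))   [R2 at 1]
3. k(e, k(e, s(s(s(k(e, b))))))  →  k(e, s(s(s(k(e, b)))))   [R7 at ε]
4. k(e, s(s(s(k(e, b)))))  →  s(s(s(k(e, b))))   [R7 at ε]
5. s(s(s(k(e, b))))  →  s(s(s(b)))   [R7 at 1.1.1]

Reduce t₂ = k(k(e, e), f(s(s(k(e, s(k(k(e, e), b))))), b)):
1. k(k(e, e), f(s(s(k(e, s(k(k(e, e), b))))), b))  →  k(e, f(s(s(k(e, s(k(k(e, e), b))))), b))   [R7 at 1]
2. k(e, f(s(s(k(e, s(k(k(e, e), b))))), b))  →  f(s(s(k(e, s(k(k(e, e), b))))), b)   [R7 at ε]
3. f(s(s(k(e, s(k(k(e, e), b))))), b)  →  s(s(k(e, s(k(k(e, e), b)))))   [R2 at ε]
4. s(s(k(e, s(k(k(e, e), b)))))  →  s(s(s(k(k(e, e), b))))   [R7 at 1.1]
5. s(s(s(k(k(e, e), b))))  →  s(s(s(k(e, b))))   [R7 at 1.1.1.1]
6. s(s(s(k(e, b))))  →  s(s(s(b)))   [R7 at 1.1.1]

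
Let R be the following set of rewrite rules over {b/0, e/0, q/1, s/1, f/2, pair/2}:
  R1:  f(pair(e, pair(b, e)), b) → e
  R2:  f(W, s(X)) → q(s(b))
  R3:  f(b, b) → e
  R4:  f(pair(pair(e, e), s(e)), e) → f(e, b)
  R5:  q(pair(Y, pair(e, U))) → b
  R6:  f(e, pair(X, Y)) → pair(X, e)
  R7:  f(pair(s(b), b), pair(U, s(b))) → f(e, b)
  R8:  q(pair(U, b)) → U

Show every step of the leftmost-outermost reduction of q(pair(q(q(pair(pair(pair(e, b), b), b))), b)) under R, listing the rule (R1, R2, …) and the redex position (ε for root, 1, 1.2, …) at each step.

pair(e, b)

1. q(pair(q(q(pair(pair(pair(e, b), b), b))), b))  →  q(q(pair(pair(pair(e, b), b), b)))   [R8 at ε]
2. q(q(pair(pair(pair(e, b), b), b)))  →  q(pair(pair(e, b), b))   [R8 at 1]
3. q(pair(pair(e, b), b))  →  pair(e, b)   [R8 at ε]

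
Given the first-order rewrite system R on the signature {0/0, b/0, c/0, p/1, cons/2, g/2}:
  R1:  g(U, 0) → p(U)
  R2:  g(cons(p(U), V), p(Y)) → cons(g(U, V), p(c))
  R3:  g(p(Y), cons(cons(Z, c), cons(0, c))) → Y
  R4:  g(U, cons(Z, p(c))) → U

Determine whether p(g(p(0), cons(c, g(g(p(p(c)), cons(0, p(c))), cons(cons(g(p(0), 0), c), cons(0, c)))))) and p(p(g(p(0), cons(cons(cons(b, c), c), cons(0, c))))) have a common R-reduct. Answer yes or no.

yes — NF(t₁) = p(p(0)), NF(t₂) = p(p(0))

Reduce t₁ = p(g(p(0), cons(c, g(g(p(p(c)), cons(0, p(c))), cons(cons(g(p(0), 0), c), cons(0, c)))))):
1. p(g(p(0), cons(c, g(g(p(p(c)), cons(0, p(c))), cons(cons(g(p(0), 0), c), cons(0, c))))))  →  p(g(p(0), cons(c, g(p(p(c)), cons(cons(g(p(0), 0), c), cons(0, c))))))   [R4 at 1.2.2.1]
2. p(g(p(0), cons(c, g(p(p(c)), cons(cons(g(p(0), 0), c), cons(0, c))))))  →  p(g(p(0), cons(c, p(c))))   [R3 at 1.2.2]
3. p(g(p(0), cons(c, p(c))))  →  p(p(0))   [R4 at 1]

Reduce t₂ = p(p(g(p(0), cons(cons(cons(b, c), c), cons(0, c))))):
1. p(p(g(p(0), cons(cons(cons(b, c), c), cons(0, c)))))  →  p(p(0))   [R3 at 1.1]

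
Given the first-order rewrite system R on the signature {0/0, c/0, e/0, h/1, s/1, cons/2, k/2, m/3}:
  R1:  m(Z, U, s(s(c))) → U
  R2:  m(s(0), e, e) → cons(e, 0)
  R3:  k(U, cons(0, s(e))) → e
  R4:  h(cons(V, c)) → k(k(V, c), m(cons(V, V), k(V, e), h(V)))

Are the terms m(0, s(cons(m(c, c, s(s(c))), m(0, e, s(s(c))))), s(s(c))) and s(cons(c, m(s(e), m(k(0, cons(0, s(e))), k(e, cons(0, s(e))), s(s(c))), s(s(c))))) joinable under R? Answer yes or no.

yes — NF(t₁) = s(cons(c, e)), NF(t₂) = s(cons(c, e))

Reduce t₁ = m(0, s(cons(m(c, c, s(s(c))), m(0, e, s(s(c))))), s(s(c))):
1. m(0, s(cons(m(c, c, s(s(c))), m(0, e, s(s(c))))), s(s(c)))  →  s(cons(m(c, c, s(s(c))), m(0, e, s(s(c)))))   [R1 at ε]
2. s(cons(m(c, c, s(s(c))), m(0, e, s(s(c)))))  →  s(cons(c, m(0, e, s(s(c)))))   [R1 at 1.1]
3. s(cons(c, m(0, e, s(s(c)))))  →  s(cons(c, e))   [R1 at 1.2]

Reduce t₂ = s(cons(c, m(s(e), m(k(0, cons(0, s(e))), k(e, cons(0, s(e))), s(s(c))), s(s(c))))):
1. s(cons(c, m(s(e), m(k(0, cons(0, s(e))), k(e, cons(0, s(e))), s(s(c))), s(s(c)))))  →  s(cons(c, m(k(0, cons(0, s(e))), k(e, cons(0, s(e))), s(s(c)))))   [R1 at 1.2]
2. s(cons(c, m(k(0, cons(0, s(e))), k(e, cons(0, s(e))), s(s(c)))))  →  s(cons(c, k(e, cons(0, s(e)))))   [R1 at 1.2]
3. s(cons(c, k(e, cons(0, s(e)))))  →  s(cons(c, e))   [R3 at 1.2]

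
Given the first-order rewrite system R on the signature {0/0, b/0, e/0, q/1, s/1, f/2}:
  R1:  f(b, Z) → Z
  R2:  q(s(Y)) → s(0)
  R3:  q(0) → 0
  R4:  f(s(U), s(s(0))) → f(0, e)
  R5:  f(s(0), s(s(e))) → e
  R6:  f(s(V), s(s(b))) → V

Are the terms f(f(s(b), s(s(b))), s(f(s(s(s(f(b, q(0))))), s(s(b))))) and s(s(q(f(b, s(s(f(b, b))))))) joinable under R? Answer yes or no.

yes — NF(t₁) = s(s(s(0))), NF(t₂) = s(s(s(0)))

Reduce t₁ = f(f(s(b), s(s(b))), s(f(s(s(s(f(b, q(0))))), s(s(b))))):
1. f(f(s(b), s(s(b))), s(f(s(s(s(f(b, q(0))))), s(s(b)))))  →  f(b, s(f(s(s(s(f(b, q(0))))), s(s(b)))))   [R6 at 1]
2. f(b, s(f(s(s(s(f(b, q(0))))), s(s(b)))))  →  s(f(s(s(s(f(b, q(0))))), s(s(b))))   [R1 at ε]
3. s(f(s(s(s(f(b, q(0))))), s(s(b))))  →  s(s(s(f(b, q(0)))))   [R6 at 1]
4. s(s(s(f(b, q(0)))))  →  s(s(s(q(0))))   [R1 at 1.1.1]
5. s(s(s(q(0))))  →  s(s(s(0)))   [R3 at 1.1.1]

Reduce t₂ = s(s(q(f(b, s(s(f(b, b))))))):
1. s(s(q(f(b, s(s(f(b, b)))))))  →  s(s(q(s(s(f(b, b))))))   [R1 at 1.1.1]
2. s(s(q(s(s(f(b, b))))))  →  s(s(s(0)))   [R2 at 1.1]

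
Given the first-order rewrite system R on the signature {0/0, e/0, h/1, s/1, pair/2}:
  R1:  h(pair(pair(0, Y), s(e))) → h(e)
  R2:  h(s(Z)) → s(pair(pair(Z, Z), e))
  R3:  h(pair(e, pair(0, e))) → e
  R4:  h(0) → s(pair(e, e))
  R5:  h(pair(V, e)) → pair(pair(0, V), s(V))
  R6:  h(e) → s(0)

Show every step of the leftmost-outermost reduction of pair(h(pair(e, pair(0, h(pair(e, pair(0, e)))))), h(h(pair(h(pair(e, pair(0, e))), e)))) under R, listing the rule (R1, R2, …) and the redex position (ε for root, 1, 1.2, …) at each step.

pair(e, s(0))

1. pair(h(pair(e, pair(0, h(pair(e, pair(0, e)))))), h(h(pair(h(pair(e, pair(0, e))), e))))  →  pair(h(pair(e, pair(0, e))), h(h(pair(h(pair(e, pair(0, e))), e))))   [R3 at 1.1.2.2]
2. pair(h(pair(e, pair(0, e))), h(h(pair(h(pair(e, pair(0, e))), e))))  →  pair(e, h(h(pair(h(pair(e, pair(0, e))), e))))   [R3 at 1]
3. pair(e, h(h(pair(h(pair(e, pair(0, e))), e))))  →  pair(e, h(pair(pair(0, h(pair(e, pair(0, e)))), s(h(pair(e, pair(0, e)))))))   [R5 at 2.1]
4. pair(e, h(pair(pair(0, h(pair(e, pair(0, e)))), s(h(pair(e, pair(0, e)))))))  →  pair(e, h(pair(pair(0, e), s(h(pair(e, pair(0, e)))))))   [R3 at 2.1.1.2]
5. pair(e, h(pair(pair(0, e), s(h(pair(e, pair(0, e)))))))  →  pair(e, h(pair(pair(0, e), s(e))))   [R3 at 2.1.2.1]
6. pair(e, h(pair(pair(0, e), s(e))))  →  pair(e, h(e))   [R1 at 2]
7. pair(e, h(e))  →  pair(e, s(0))   [R6 at 2]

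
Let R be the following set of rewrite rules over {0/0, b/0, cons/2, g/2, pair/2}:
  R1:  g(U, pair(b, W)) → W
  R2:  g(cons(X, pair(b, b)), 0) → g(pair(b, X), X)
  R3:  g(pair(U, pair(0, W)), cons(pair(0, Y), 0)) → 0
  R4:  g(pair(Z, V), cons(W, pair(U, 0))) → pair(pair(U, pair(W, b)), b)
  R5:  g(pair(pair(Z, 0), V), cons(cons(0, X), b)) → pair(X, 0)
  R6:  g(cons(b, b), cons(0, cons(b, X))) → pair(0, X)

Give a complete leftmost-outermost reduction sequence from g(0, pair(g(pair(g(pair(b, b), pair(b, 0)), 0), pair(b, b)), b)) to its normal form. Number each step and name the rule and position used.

b

1. g(0, pair(g(pair(g(pair(b, b), pair(b, 0)), 0), pair(b, b)), b))  →  g(0, pair(b, b))   [R1 at 2.1]
2. g(0, pair(b, b))  →  b   [R1 at ε]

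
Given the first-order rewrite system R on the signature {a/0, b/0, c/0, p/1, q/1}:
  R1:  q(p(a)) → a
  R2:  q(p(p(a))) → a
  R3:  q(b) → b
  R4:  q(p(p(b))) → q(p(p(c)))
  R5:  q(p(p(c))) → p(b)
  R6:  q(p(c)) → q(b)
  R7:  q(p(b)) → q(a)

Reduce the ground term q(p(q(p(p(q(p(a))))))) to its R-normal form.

1. q(p(q(p(p(q(p(a)))))))  →  q(p(q(p(p(a)))))   [R1 at 1.1.1.1.1]
2. q(p(q(p(p(a)))))  →  q(p(a))   [R2 at 1.1]
3. q(p(a))  →  a   [R1 at ε]

a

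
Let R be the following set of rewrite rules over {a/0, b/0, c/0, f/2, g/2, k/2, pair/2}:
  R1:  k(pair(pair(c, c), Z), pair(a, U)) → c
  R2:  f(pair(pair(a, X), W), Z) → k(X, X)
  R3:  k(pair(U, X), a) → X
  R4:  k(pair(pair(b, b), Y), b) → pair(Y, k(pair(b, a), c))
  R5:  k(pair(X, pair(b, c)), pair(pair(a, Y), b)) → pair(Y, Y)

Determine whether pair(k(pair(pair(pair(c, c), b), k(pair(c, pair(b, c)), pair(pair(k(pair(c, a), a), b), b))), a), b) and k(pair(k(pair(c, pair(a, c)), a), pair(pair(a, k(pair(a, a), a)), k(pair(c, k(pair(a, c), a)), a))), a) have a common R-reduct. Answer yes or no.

no — NF(t₁) = pair(pair(b, b), b), NF(t₂) = pair(pair(a, a), c)

Reduce t₁ = pair(k(pair(pair(pair(c, c), b), k(pair(c, pair(b, c)), pair(pair(k(pair(c, a), a), b), b))), a), b):
1. pair(k(pair(pair(pair(c, c), b), k(pair(c, pair(b, c)), pair(pair(k(pair(c, a), a), b), b))), a), b)  →  pair(k(pair(c, pair(b, c)), pair(pair(k(pair(c, a), a), b), b)), b)   [R3 at 1]
2. pair(k(pair(c, pair(b, c)), pair(pair(k(pair(c, a), a), b), b)), b)  →  pair(k(pair(c, pair(b, c)), pair(pair(a, b), b)), b)   [R3 at 1.2.1.1]
3. pair(k(pair(c, pair(b, c)), pair(pair(a, b), b)), b)  →  pair(pair(b, b), b)   [R5 at 1]

Reduce t₂ = k(pair(k(pair(c, pair(a, c)), a), pair(pair(a, k(pair(a, a), a)), k(pair(c, k(pair(a, c), a)), a))), a):
1. k(pair(k(pair(c, pair(a, c)), a), pair(pair(a, k(pair(a, a), a)), k(pair(c, k(pair(a, c), a)), a))), a)  →  pair(pair(a, k(pair(a, a), a)), k(pair(c, k(pair(a, c), a)), a))   [R3 at ε]
2. pair(pair(a, k(pair(a, a), a)), k(pair(c, k(pair(a, c), a)), a))  →  pair(pair(a, a), k(pair(c, k(pair(a, c), a)), a))   [R3 at 1.2]
3. pair(pair(a, a), k(pair(c, k(pair(a, c), a)), a))  →  pair(pair(a, a), k(pair(a, c), a))   [R3 at 2]
4. pair(pair(a, a), k(pair(a, c), a))  →  pair(pair(a, a), c)   [R3 at 2]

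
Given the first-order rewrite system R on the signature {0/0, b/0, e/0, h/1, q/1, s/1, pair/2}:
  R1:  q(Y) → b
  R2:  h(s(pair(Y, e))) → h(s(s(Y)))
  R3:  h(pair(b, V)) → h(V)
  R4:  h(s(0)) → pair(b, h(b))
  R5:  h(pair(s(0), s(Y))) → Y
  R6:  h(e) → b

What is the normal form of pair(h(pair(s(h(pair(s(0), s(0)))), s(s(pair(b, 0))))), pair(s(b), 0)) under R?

1. pair(h(pair(s(h(pair(s(0), s(0)))), s(s(pair(b, 0))))), pair(s(b), 0))  →  pair(h(pair(s(0), s(s(pair(b, 0))))), pair(s(b), 0))   [R5 at 1.1.1.1]
2. pair(h(pair(s(0), s(s(pair(b, 0))))), pair(s(b), 0))  →  pair(s(pair(b, 0)), pair(s(b), 0))   [R5 at 1]

pair(s(pair(b, 0)), pair(s(b), 0))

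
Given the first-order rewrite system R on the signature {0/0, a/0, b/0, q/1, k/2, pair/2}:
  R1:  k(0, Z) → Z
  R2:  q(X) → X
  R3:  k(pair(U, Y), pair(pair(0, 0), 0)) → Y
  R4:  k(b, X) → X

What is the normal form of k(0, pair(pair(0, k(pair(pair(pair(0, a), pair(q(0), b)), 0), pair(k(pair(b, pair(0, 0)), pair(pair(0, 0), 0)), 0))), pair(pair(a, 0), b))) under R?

pair(pair(0, 0), pair(pair(a, 0), b))

1. k(0, pair(pair(0, k(pair(pair(pair(0, a), pair(q(0), b)), 0), pair(k(pair(b, pair(0, 0)), pair(pair(0, 0), 0)), 0))), pair(pair(a, 0), b)))  →  pair(pair(0, k(pair(pair(pair(0, a), pair(q(0), b)), 0), pair(k(pair(b, pair(0, 0)), pair(pair(0, 0), 0)), 0))), pair(pair(a, 0), b))   [R1 at ε]
2. pair(pair(0, k(pair(pair(pair(0, a), pair(q(0), b)), 0), pair(k(pair(b, pair(0, 0)), pair(pair(0, 0), 0)), 0))), pair(pair(a, 0), b))  →  pair(pair(0, k(pair(pair(pair(0, a), pair(0, b)), 0), pair(k(pair(b, pair(0, 0)), pair(pair(0, 0), 0)), 0))), pair(pair(a, 0), b))   [R2 at 1.2.1.1.2.1]
3. pair(pair(0, k(pair(pair(pair(0, a), pair(0, b)), 0), pair(k(pair(b, pair(0, 0)), pair(pair(0, 0), 0)), 0))), pair(pair(a, 0), b))  →  pair(pair(0, k(pair(pair(pair(0, a), pair(0, b)), 0), pair(pair(0, 0), 0))), pair(pair(a, 0), b))   [R3 at 1.2.2.1]
4. pair(pair(0, k(pair(pair(pair(0, a), pair(0, b)), 0), pair(pair(0, 0), 0))), pair(pair(a, 0), b))  →  pair(pair(0, 0), pair(pair(a, 0), b))   [R3 at 1.2]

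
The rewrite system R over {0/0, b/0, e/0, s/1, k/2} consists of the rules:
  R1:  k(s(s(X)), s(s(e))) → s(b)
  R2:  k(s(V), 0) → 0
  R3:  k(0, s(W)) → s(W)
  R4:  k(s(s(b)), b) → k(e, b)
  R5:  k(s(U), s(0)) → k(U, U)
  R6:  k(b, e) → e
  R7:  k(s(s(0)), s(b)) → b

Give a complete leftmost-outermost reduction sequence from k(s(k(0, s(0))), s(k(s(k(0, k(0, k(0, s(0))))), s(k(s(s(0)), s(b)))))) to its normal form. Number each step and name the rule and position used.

1. k(s(k(0, s(0))), s(k(s(k(0, k(0, k(0, s(0))))), s(k(s(s(0)), s(b))))))  →  k(s(s(0)), s(k(s(k(0, k(0, k(0, s(0))))), s(k(s(s(0)), s(b))))))   [R3 at 1.1]
2. k(s(s(0)), s(k(s(k(0, k(0, k(0, s(0))))), s(k(s(s(0)), s(b))))))  →  k(s(s(0)), s(k(s(k(0, k(0, s(0)))), s(k(s(s(0)), s(b))))))   [R3 at 2.1.1.1.2.2]
3. k(s(s(0)), s(k(s(k(0, k(0, s(0)))), s(k(s(s(0)), s(b))))))  →  k(s(s(0)), s(k(s(k(0, s(0))), s(k(s(s(0)), s(b))))))   [R3 at 2.1.1.1.2]
4. k(s(s(0)), s(k(s(k(0, s(0))), s(k(s(s(0)), s(b))))))  →  k(s(s(0)), s(k(s(s(0)), s(k(s(s(0)), s(b))))))   [R3 at 2.1.1.1]
5. k(s(s(0)), s(k(s(s(0)), s(k(s(s(0)), s(b))))))  →  k(s(s(0)), s(k(s(s(0)), s(b))))   [R7 at 2.1.2.1]
6. k(s(s(0)), s(k(s(s(0)), s(b))))  →  k(s(s(0)), s(b))   [R7 at 2.1]
7. k(s(s(0)), s(b))  →  b   [R7 at ε]

b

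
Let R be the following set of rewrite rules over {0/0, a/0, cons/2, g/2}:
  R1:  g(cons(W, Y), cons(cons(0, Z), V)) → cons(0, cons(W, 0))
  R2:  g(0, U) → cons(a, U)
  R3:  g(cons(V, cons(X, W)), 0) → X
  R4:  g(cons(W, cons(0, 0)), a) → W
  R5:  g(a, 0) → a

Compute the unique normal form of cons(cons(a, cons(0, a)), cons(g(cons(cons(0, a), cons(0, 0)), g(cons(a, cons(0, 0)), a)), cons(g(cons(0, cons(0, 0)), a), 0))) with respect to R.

cons(cons(a, cons(0, a)), cons(cons(0, a), cons(0, 0)))

1. cons(cons(a, cons(0, a)), cons(g(cons(cons(0, a), cons(0, 0)), g(cons(a, cons(0, 0)), a)), cons(g(cons(0, cons(0, 0)), a), 0)))  →  cons(cons(a, cons(0, a)), cons(g(cons(cons(0, a), cons(0, 0)), a), cons(g(cons(0, cons(0, 0)), a), 0)))   [R4 at 2.1.2]
2. cons(cons(a, cons(0, a)), cons(g(cons(cons(0, a), cons(0, 0)), a), cons(g(cons(0, cons(0, 0)), a), 0)))  →  cons(cons(a, cons(0, a)), cons(cons(0, a), cons(g(cons(0, cons(0, 0)), a), 0)))   [R4 at 2.1]
3. cons(cons(a, cons(0, a)), cons(cons(0, a), cons(g(cons(0, cons(0, 0)), a), 0)))  →  cons(cons(a, cons(0, a)), cons(cons(0, a), cons(0, 0)))   [R4 at 2.2.1]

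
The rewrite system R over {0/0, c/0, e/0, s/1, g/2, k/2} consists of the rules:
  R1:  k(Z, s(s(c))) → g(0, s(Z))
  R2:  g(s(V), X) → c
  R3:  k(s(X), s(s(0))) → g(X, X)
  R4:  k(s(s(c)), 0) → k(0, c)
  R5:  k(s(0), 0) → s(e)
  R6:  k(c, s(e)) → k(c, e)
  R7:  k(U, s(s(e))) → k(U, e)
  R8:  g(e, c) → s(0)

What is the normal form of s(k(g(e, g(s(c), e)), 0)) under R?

s(s(e))

1. s(k(g(e, g(s(c), e)), 0))  →  s(k(g(e, c), 0))   [R2 at 1.1.2]
2. s(k(g(e, c), 0))  →  s(k(s(0), 0))   [R8 at 1.1]
3. s(k(s(0), 0))  →  s(s(e))   [R5 at 1]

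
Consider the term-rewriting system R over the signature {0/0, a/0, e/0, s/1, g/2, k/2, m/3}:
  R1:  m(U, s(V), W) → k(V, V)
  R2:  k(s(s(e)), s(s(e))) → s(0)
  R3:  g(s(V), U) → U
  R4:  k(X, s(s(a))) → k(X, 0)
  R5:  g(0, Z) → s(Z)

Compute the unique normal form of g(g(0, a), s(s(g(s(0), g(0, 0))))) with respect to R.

1. g(g(0, a), s(s(g(s(0), g(0, 0)))))  →  g(s(a), s(s(g(s(0), g(0, 0)))))   [R5 at 1]
2. g(s(a), s(s(g(s(0), g(0, 0)))))  →  s(s(g(s(0), g(0, 0))))   [R3 at ε]
3. s(s(g(s(0), g(0, 0))))  →  s(s(g(0, 0)))   [R3 at 1.1]
4. s(s(g(0, 0)))  →  s(s(s(0)))   [R5 at 1.1]

s(s(s(0)))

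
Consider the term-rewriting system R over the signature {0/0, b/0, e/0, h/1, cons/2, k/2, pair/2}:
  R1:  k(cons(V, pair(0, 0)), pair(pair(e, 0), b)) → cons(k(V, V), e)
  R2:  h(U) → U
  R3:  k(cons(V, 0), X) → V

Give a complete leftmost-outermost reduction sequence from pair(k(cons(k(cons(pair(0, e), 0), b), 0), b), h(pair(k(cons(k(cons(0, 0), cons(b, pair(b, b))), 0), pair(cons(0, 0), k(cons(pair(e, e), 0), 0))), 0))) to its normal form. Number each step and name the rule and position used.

1. pair(k(cons(k(cons(pair(0, e), 0), b), 0), b), h(pair(k(cons(k(cons(0, 0), cons(b, pair(b, b))), 0), pair(cons(0, 0), k(cons(pair(e, e), 0), 0))), 0)))  →  pair(k(cons(pair(0, e), 0), b), h(pair(k(cons(k(cons(0, 0), cons(b, pair(b, b))), 0), pair(cons(0, 0), k(cons(pair(e, e), 0), 0))), 0)))   [R3 at 1]
2. pair(k(cons(pair(0, e), 0), b), h(pair(k(cons(k(cons(0, 0), cons(b, pair(b, b))), 0), pair(cons(0, 0), k(cons(pair(e, e), 0), 0))), 0)))  →  pair(pair(0, e), h(pair(k(cons(k(cons(0, 0), cons(b, pair(b, b))), 0), pair(cons(0, 0), k(cons(pair(e, e), 0), 0))), 0)))   [R3 at 1]
3. pair(pair(0, e), h(pair(k(cons(k(cons(0, 0), cons(b, pair(b, b))), 0), pair(cons(0, 0), k(cons(pair(e, e), 0), 0))), 0)))  →  pair(pair(0, e), pair(k(cons(k(cons(0, 0), cons(b, pair(b, b))), 0), pair(cons(0, 0), k(cons(pair(e, e), 0), 0))), 0))   [R2 at 2]
4. pair(pair(0, e), pair(k(cons(k(cons(0, 0), cons(b, pair(b, b))), 0), pair(cons(0, 0), k(cons(pair(e, e), 0), 0))), 0))  →  pair(pair(0, e), pair(k(cons(0, 0), cons(b, pair(b, b))), 0))   [R3 at 2.1]
5. pair(pair(0, e), pair(k(cons(0, 0), cons(b, pair(b, b))), 0))  →  pair(pair(0, e), pair(0, 0))   [R3 at 2.1]

pair(pair(0, e), pair(0, 0))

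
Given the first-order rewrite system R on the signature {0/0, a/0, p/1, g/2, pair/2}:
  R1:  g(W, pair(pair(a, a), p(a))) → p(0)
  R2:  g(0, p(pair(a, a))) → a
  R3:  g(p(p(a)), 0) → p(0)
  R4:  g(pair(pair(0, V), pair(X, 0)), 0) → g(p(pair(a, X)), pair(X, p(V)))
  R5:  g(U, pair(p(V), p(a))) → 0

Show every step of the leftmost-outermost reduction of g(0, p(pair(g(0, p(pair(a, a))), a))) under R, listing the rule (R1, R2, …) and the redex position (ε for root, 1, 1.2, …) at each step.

a

1. g(0, p(pair(g(0, p(pair(a, a))), a)))  →  g(0, p(pair(a, a)))   [R2 at 2.1.1]
2. g(0, p(pair(a, a)))  →  a   [R2 at ε]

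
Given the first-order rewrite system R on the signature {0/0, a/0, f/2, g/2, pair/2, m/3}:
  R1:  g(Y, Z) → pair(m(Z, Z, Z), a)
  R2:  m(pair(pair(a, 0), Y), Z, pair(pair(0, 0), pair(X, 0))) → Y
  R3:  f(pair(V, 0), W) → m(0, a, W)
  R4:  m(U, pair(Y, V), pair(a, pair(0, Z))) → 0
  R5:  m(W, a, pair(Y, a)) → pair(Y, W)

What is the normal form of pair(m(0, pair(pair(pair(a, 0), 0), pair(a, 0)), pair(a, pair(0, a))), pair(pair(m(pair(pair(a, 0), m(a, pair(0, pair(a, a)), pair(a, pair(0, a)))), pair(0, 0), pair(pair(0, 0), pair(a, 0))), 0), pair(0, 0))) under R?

pair(0, pair(pair(0, 0), pair(0, 0)))

1. pair(m(0, pair(pair(pair(a, 0), 0), pair(a, 0)), pair(a, pair(0, a))), pair(pair(m(pair(pair(a, 0), m(a, pair(0, pair(a, a)), pair(a, pair(0, a)))), pair(0, 0), pair(pair(0, 0), pair(a, 0))), 0), pair(0, 0)))  →  pair(0, pair(pair(m(pair(pair(a, 0), m(a, pair(0, pair(a, a)), pair(a, pair(0, a)))), pair(0, 0), pair(pair(0, 0), pair(a, 0))), 0), pair(0, 0)))   [R4 at 1]
2. pair(0, pair(pair(m(pair(pair(a, 0), m(a, pair(0, pair(a, a)), pair(a, pair(0, a)))), pair(0, 0), pair(pair(0, 0), pair(a, 0))), 0), pair(0, 0)))  →  pair(0, pair(pair(m(a, pair(0, pair(a, a)), pair(a, pair(0, a))), 0), pair(0, 0)))   [R2 at 2.1.1]
3. pair(0, pair(pair(m(a, pair(0, pair(a, a)), pair(a, pair(0, a))), 0), pair(0, 0)))  →  pair(0, pair(pair(0, 0), pair(0, 0)))   [R4 at 2.1.1]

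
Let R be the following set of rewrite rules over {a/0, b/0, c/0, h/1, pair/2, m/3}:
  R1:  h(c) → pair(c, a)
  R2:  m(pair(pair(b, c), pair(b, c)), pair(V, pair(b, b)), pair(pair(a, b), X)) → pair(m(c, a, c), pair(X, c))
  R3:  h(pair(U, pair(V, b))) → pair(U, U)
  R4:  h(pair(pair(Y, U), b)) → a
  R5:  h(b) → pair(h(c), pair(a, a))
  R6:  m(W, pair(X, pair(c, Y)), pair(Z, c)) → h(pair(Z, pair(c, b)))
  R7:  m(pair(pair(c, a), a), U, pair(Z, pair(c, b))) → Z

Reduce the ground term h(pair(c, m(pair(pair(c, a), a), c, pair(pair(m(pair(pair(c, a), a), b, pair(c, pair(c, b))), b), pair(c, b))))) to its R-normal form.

pair(c, c)

1. h(pair(c, m(pair(pair(c, a), a), c, pair(pair(m(pair(pair(c, a), a), b, pair(c, pair(c, b))), b), pair(c, b)))))  →  h(pair(c, pair(m(pair(pair(c, a), a), b, pair(c, pair(c, b))), b)))   [R7 at 1.2]
2. h(pair(c, pair(m(pair(pair(c, a), a), b, pair(c, pair(c, b))), b)))  →  pair(c, c)   [R3 at ε]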